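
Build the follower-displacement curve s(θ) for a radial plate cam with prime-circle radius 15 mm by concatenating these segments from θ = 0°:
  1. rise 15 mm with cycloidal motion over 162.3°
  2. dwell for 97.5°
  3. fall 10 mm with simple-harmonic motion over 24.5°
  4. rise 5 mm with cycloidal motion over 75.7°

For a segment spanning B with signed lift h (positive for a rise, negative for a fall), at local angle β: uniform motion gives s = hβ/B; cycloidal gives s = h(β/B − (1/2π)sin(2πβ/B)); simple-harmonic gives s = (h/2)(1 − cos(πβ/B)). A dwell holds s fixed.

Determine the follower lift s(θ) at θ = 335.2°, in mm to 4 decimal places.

seg 1 [0°–162.3°] cycloidal, h=15: full span → s += 15 → s = 15.0000
seg 2 [162.3°–259.8°] dwell: s stays 15.0000
seg 3 [259.8°–284.3°] simple-harmonic, h=-10: full span → s += -10 → s = 5.0000
seg 4 [284.3°–360°] cycloidal, h=5: θ=335.2° here. β=50.9, B=75.7. 5·(0.6724 − sin(2π·0.6724)/(2π)) = 4.0650 → s = 9.0650

9.0650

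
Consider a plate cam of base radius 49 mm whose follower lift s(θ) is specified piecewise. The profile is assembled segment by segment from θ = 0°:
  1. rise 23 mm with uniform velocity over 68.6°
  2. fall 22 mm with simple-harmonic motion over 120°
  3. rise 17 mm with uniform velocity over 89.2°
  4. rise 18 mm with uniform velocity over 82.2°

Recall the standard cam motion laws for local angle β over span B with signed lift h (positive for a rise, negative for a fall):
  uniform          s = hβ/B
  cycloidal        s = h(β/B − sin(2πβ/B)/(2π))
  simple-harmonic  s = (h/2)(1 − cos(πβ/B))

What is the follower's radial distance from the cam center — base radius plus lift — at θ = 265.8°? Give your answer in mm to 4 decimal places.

seg 1 [0°–68.6°] uniform, h=23: full span → s += 23 → s = 23.0000
seg 2 [68.6°–188.6°] simple-harmonic, h=-22: full span → s += -22 → s = 1.0000
seg 3 [188.6°–277.8°] uniform, h=17: θ=265.8° here. β=77.2, B=89.2. 17·77.2/89.2 = 14.7130 → s = 15.7130
radial distance = base radius + s = 49 + 15.7130 = 64.7130

64.7130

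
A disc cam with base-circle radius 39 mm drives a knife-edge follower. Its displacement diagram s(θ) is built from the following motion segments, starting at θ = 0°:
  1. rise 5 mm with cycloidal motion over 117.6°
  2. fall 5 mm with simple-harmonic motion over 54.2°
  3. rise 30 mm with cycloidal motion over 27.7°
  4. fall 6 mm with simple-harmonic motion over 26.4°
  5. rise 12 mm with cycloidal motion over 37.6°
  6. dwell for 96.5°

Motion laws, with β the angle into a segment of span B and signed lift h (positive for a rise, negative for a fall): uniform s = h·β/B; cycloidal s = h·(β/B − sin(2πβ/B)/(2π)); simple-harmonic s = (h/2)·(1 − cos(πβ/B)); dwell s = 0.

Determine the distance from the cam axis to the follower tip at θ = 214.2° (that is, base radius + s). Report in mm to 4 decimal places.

seg 1 [0°–117.6°] cycloidal, h=5: full span → s += 5 → s = 5.0000
seg 2 [117.6°–171.8°] simple-harmonic, h=-5: full span → s += -5 → s = 0.0000
seg 3 [171.8°–199.5°] cycloidal, h=30: full span → s += 30 → s = 30.0000
seg 4 [199.5°–225.9°] simple-harmonic, h=-6: θ=214.2° here. β=14.7, B=26.4. -6/2·(1 − cos(π·0.5568)) = -3.5327 → s = 26.4673
radial distance = base radius + s = 39 + 26.4673 = 65.4673

65.4673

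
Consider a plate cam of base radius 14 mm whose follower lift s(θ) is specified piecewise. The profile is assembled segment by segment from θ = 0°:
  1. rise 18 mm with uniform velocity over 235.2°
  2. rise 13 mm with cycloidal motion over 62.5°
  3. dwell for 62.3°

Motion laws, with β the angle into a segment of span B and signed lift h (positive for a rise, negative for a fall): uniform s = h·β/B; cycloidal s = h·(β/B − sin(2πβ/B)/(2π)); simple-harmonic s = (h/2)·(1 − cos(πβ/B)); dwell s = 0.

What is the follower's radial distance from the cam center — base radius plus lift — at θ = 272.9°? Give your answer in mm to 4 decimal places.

seg 1 [0°–235.2°] uniform, h=18: full span → s += 18 → s = 18.0000
seg 2 [235.2°–297.7°] cycloidal, h=13: θ=272.9° here. β=37.7, B=62.5. 13·(0.6032 − sin(2π·0.6032)/(2π)) = 9.0911 → s = 27.0911
radial distance = base radius + s = 14 + 27.0911 = 41.0911

41.0911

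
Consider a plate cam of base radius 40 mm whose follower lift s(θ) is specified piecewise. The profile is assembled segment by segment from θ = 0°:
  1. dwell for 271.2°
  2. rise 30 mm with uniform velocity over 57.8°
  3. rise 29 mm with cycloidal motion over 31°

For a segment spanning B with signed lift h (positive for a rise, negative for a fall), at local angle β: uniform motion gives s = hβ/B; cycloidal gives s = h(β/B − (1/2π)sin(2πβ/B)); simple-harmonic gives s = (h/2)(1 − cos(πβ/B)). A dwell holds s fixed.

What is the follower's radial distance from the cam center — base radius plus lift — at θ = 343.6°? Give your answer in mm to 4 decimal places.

seg 1 [0°–271.2°] dwell: s stays 0.0000
seg 2 [271.2°–329°] uniform, h=30: full span → s += 30 → s = 30.0000
seg 3 [329°–360°] cycloidal, h=29: θ=343.6° here. β=14.6, B=31. 29·(0.4710 − sin(2π·0.4710)/(2π)) = 12.8208 → s = 42.8208
radial distance = base radius + s = 40 + 42.8208 = 82.8208

82.8208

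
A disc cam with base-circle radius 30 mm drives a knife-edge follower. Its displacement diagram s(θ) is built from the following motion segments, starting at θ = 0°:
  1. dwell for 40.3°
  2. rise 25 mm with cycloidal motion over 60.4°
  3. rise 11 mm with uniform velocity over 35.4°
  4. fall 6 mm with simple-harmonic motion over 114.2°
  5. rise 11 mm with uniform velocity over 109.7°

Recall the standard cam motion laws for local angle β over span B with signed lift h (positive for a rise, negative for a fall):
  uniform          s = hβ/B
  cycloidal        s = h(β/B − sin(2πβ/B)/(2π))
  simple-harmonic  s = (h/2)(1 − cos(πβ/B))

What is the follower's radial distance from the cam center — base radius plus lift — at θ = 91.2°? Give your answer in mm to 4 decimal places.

seg 1 [0°–40.3°] dwell: s stays 0.0000
seg 2 [40.3°–100.7°] cycloidal, h=25: θ=91.2° here. β=50.9, B=60.4. 25·(0.8427 − sin(2π·0.8427)/(2π)) = 24.3905 → s = 24.3905
radial distance = base radius + s = 30 + 24.3905 = 54.3905

54.3905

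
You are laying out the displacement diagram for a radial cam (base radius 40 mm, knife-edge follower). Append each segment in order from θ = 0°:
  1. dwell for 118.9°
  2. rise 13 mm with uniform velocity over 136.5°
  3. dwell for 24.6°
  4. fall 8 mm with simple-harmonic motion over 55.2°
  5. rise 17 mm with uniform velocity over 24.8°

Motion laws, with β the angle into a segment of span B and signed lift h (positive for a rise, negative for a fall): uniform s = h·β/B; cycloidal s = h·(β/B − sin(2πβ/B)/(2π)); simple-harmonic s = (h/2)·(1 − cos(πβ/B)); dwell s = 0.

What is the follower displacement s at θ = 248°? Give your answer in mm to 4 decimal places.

seg 1 [0°–118.9°] dwell: s stays 0.0000
seg 2 [118.9°–255.4°] uniform, h=13: θ=248° here. β=129.1, B=136.5. 13·129.1/136.5 = 12.2952 → s = 12.2952

12.2952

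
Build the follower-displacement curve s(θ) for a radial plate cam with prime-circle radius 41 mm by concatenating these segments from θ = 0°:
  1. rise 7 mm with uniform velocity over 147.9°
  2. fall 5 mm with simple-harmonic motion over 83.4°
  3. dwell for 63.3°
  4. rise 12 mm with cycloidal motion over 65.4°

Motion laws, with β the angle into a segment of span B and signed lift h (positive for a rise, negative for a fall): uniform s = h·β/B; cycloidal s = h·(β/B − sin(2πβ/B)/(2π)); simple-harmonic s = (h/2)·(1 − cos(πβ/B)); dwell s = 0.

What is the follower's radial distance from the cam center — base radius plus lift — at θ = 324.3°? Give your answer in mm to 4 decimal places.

seg 1 [0°–147.9°] uniform, h=7: full span → s += 7 → s = 7.0000
seg 2 [147.9°–231.3°] simple-harmonic, h=-5: full span → s += -5 → s = 2.0000
seg 3 [231.3°–294.6°] dwell: s stays 2.0000
seg 4 [294.6°–360°] cycloidal, h=12: θ=324.3° here. β=29.7, B=65.4. 12·(0.4541 − sin(2π·0.4541)/(2π)) = 4.9067 → s = 6.9067
radial distance = base radius + s = 41 + 6.9067 = 47.9067

47.9067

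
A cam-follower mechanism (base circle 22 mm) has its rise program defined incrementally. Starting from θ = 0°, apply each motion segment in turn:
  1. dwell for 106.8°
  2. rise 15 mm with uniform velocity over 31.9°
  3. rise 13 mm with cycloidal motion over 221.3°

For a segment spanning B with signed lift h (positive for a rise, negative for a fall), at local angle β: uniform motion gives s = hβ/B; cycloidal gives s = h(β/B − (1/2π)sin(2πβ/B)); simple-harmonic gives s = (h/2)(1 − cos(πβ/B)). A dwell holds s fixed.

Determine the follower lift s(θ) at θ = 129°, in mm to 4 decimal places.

seg 1 [0°–106.8°] dwell: s stays 0.0000
seg 2 [106.8°–138.7°] uniform, h=15: θ=129° here. β=22.2, B=31.9. 15·22.2/31.9 = 10.4389 → s = 10.4389

10.4389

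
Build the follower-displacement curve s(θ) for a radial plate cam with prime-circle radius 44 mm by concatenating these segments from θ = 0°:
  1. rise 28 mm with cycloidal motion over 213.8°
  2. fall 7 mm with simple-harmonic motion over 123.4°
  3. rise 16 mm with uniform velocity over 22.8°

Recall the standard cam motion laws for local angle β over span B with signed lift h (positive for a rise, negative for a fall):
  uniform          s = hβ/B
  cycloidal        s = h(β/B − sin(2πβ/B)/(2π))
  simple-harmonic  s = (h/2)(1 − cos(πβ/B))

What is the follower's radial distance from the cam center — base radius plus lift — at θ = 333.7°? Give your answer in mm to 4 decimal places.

seg 1 [0°–213.8°] cycloidal, h=28: full span → s += 28 → s = 28.0000
seg 2 [213.8°–337.2°] simple-harmonic, h=-7: θ=333.7° here. β=119.9, B=123.4. -7/2·(1 − cos(π·0.9716)) = -6.9861 → s = 21.0139
radial distance = base radius + s = 44 + 21.0139 = 65.0139

65.0139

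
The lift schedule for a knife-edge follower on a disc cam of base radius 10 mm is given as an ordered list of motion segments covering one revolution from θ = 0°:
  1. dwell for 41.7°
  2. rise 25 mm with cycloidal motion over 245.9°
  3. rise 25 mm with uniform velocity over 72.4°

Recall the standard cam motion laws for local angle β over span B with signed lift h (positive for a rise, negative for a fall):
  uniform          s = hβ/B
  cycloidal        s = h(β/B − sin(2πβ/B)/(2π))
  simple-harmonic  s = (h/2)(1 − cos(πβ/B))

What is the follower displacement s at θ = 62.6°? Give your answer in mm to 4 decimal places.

seg 1 [0°–41.7°] dwell: s stays 0.0000
seg 2 [41.7°–287.6°] cycloidal, h=25: θ=62.6° here. β=20.9, B=245.9. 25·(0.0850 − sin(2π·0.0850)/(2π)) = 0.0996 → s = 0.0996

0.0996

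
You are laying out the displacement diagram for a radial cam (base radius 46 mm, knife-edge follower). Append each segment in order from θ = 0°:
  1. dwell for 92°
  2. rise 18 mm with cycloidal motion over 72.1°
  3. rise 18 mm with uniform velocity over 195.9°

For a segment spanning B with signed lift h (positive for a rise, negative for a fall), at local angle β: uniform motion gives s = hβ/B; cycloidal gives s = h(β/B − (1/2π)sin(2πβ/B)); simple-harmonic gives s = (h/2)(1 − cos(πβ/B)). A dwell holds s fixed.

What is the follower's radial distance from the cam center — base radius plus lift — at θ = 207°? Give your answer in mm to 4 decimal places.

seg 1 [0°–92°] dwell: s stays 0.0000
seg 2 [92°–164.1°] cycloidal, h=18: full span → s += 18 → s = 18.0000
seg 3 [164.1°–360°] uniform, h=18: θ=207° here. β=42.9, B=195.9. 18·42.9/195.9 = 3.9418 → s = 21.9418
radial distance = base radius + s = 46 + 21.9418 = 67.9418

67.9418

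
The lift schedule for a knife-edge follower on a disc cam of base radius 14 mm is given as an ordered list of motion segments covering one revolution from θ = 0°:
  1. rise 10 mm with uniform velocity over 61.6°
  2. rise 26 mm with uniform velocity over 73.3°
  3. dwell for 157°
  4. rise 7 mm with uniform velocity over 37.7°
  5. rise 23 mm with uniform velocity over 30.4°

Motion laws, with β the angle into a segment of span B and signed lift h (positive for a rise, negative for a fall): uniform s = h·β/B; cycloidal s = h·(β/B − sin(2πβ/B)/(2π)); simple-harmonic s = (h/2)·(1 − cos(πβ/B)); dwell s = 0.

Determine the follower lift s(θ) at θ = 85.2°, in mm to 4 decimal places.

seg 1 [0°–61.6°] uniform, h=10: full span → s += 10 → s = 10.0000
seg 2 [61.6°–134.9°] uniform, h=26: θ=85.2° here. β=23.6, B=73.3. 26·23.6/73.3 = 8.3711 → s = 18.3711

18.3711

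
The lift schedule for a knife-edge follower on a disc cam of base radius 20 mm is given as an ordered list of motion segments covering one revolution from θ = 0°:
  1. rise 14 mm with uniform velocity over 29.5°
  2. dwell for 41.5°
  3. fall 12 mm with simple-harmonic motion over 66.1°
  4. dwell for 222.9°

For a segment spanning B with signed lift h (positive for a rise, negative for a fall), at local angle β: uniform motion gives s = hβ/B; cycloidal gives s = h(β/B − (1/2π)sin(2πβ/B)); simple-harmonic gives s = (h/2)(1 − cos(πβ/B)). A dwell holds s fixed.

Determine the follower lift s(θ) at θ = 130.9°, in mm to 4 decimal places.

seg 1 [0°–29.5°] uniform, h=14: full span → s += 14 → s = 14.0000
seg 2 [29.5°–71°] dwell: s stays 14.0000
seg 3 [71°–137.1°] simple-harmonic, h=-12: θ=130.9° here. β=59.9, B=66.1. -12/2·(1 − cos(π·0.9062)) = -11.7414 → s = 2.2586

2.2586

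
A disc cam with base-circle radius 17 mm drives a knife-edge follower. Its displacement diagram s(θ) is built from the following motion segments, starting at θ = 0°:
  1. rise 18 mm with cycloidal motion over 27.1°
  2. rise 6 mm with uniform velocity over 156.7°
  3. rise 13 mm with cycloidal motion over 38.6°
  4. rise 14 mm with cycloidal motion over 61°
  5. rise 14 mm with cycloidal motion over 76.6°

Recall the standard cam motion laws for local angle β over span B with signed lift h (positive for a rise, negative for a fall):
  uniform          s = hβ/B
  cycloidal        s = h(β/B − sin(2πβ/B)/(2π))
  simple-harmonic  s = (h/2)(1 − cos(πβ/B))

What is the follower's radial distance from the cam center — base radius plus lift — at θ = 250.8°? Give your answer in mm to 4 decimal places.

seg 1 [0°–27.1°] cycloidal, h=18: full span → s += 18 → s = 18.0000
seg 2 [27.1°–183.8°] uniform, h=6: full span → s += 6 → s = 24.0000
seg 3 [183.8°–222.4°] cycloidal, h=13: full span → s += 13 → s = 37.0000
seg 4 [222.4°–283.4°] cycloidal, h=14: θ=250.8° here. β=28.4, B=61. 14·(0.4656 − sin(2π·0.4656)/(2π)) = 6.0398 → s = 43.0398
radial distance = base radius + s = 17 + 43.0398 = 60.0398

60.0398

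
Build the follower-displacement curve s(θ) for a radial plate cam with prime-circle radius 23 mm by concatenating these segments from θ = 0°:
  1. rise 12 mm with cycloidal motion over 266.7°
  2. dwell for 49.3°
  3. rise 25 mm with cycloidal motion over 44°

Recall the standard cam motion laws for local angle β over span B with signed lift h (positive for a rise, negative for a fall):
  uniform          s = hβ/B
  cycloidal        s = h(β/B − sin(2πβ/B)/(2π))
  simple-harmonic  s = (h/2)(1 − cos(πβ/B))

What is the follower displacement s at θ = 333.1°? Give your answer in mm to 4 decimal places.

seg 1 [0°–266.7°] cycloidal, h=12: full span → s += 12 → s = 12.0000
seg 2 [266.7°–316°] dwell: s stays 12.0000
seg 3 [316°–360°] cycloidal, h=25: θ=333.1° here. β=17.1, B=44. 25·(0.3886 − sin(2π·0.3886)/(2π)) = 7.1535 → s = 19.1535

19.1535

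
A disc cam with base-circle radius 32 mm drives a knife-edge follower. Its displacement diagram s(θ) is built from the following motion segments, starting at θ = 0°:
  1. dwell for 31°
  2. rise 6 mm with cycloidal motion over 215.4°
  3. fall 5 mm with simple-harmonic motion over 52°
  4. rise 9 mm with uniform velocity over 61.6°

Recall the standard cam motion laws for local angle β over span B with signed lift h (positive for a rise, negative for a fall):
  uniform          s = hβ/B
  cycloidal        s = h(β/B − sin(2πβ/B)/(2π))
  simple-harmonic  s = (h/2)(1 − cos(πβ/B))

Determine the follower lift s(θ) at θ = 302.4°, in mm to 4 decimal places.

seg 1 [0°–31°] dwell: s stays 0.0000
seg 2 [31°–246.4°] cycloidal, h=6: full span → s += 6 → s = 6.0000
seg 3 [246.4°–298.4°] simple-harmonic, h=-5: full span → s += -5 → s = 1.0000
seg 4 [298.4°–360°] uniform, h=9: θ=302.4° here. β=4, B=61.6. 9·4/61.6 = 0.5844 → s = 1.5844

1.5844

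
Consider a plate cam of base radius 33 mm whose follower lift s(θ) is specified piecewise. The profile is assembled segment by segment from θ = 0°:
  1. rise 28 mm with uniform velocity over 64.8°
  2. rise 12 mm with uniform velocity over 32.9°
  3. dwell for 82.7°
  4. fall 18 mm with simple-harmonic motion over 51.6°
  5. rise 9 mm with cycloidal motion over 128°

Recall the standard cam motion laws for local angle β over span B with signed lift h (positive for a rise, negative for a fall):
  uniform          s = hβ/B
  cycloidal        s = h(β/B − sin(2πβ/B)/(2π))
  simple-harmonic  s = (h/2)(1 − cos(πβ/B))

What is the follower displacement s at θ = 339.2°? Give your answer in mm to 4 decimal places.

seg 1 [0°–64.8°] uniform, h=28: full span → s += 28 → s = 28.0000
seg 2 [64.8°–97.7°] uniform, h=12: full span → s += 12 → s = 40.0000
seg 3 [97.7°–180.4°] dwell: s stays 40.0000
seg 4 [180.4°–232°] simple-harmonic, h=-18: full span → s += -18 → s = 22.0000
seg 5 [232°–360°] cycloidal, h=9: θ=339.2° here. β=107.2, B=128. 9·(0.8375 − sin(2π·0.8375)/(2π)) = 8.7588 → s = 30.7588

30.7588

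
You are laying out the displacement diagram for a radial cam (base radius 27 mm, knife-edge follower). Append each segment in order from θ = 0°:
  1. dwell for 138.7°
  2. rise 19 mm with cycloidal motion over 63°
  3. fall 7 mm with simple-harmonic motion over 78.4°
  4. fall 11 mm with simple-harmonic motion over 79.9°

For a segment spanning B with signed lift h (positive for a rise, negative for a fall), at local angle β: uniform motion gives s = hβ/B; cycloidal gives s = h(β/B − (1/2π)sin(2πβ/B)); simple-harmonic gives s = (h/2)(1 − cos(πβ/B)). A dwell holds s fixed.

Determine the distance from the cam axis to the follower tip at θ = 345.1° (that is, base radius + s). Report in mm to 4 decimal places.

seg 1 [0°–138.7°] dwell: s stays 0.0000
seg 2 [138.7°–201.7°] cycloidal, h=19: full span → s += 19 → s = 19.0000
seg 3 [201.7°–280.1°] simple-harmonic, h=-7: full span → s += -7 → s = 12.0000
seg 4 [280.1°–360°] simple-harmonic, h=-11: θ=345.1° here. β=65, B=79.9. -11/2·(1 − cos(π·0.8135)) = -10.0828 → s = 1.9172
radial distance = base radius + s = 27 + 1.9172 = 28.9172

28.9172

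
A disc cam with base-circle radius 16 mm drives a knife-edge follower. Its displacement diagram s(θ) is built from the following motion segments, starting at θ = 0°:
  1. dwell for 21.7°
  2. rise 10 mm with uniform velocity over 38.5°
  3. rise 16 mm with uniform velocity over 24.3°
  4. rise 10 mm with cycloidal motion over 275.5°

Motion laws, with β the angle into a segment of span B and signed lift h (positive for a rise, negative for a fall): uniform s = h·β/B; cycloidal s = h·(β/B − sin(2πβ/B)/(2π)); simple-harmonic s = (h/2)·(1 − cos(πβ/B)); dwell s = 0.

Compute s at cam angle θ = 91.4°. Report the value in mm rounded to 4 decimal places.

seg 1 [0°–21.7°] dwell: s stays 0.0000
seg 2 [21.7°–60.2°] uniform, h=10: full span → s += 10 → s = 10.0000
seg 3 [60.2°–84.5°] uniform, h=16: full span → s += 16 → s = 26.0000
seg 4 [84.5°–360°] cycloidal, h=10: θ=91.4° here. β=6.9, B=275.5. 10·(0.0250 − sin(2π·0.0250)/(2π)) = 0.0010 → s = 26.0010

26.0010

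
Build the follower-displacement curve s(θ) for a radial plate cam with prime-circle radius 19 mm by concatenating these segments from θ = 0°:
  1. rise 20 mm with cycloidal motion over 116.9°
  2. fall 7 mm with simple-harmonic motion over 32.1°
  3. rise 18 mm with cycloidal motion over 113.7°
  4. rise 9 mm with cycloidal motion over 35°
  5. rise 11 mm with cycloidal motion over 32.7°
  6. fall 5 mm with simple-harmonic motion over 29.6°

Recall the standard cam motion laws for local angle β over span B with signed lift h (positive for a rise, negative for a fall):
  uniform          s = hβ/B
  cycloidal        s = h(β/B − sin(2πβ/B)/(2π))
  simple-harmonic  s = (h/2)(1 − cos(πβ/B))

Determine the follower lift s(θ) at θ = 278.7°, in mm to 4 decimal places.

seg 1 [0°–116.9°] cycloidal, h=20: full span → s += 20 → s = 20.0000
seg 2 [116.9°–149°] simple-harmonic, h=-7: full span → s += -7 → s = 13.0000
seg 3 [149°–262.7°] cycloidal, h=18: full span → s += 18 → s = 31.0000
seg 4 [262.7°–297.7°] cycloidal, h=9: θ=278.7° here. β=16, B=35. 9·(0.4571 − sin(2π·0.4571)/(2π)) = 3.7332 → s = 34.7332

34.7332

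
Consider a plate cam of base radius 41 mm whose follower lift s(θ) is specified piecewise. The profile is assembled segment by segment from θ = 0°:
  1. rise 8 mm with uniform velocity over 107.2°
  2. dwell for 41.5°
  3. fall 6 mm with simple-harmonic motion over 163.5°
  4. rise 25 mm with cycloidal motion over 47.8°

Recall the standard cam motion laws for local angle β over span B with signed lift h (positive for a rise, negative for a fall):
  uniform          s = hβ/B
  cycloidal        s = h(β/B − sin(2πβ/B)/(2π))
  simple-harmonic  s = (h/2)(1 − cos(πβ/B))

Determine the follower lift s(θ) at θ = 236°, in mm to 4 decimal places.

seg 1 [0°–107.2°] uniform, h=8: full span → s += 8 → s = 8.0000
seg 2 [107.2°–148.7°] dwell: s stays 8.0000
seg 3 [148.7°–312.2°] simple-harmonic, h=-6: θ=236° here. β=87.3, B=163.5. -6/2·(1 − cos(π·0.5339)) = -3.3193 → s = 4.6807

4.6807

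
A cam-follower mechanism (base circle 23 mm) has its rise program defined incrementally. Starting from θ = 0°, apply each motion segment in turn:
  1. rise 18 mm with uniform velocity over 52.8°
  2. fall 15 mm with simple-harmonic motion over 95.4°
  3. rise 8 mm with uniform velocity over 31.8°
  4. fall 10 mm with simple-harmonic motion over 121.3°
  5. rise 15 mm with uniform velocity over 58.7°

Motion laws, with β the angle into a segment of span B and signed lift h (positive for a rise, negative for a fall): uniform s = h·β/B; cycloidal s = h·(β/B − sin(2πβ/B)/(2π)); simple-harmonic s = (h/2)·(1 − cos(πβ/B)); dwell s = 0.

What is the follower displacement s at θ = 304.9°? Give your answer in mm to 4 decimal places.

seg 1 [0°–52.8°] uniform, h=18: full span → s += 18 → s = 18.0000
seg 2 [52.8°–148.2°] simple-harmonic, h=-15: full span → s += -15 → s = 3.0000
seg 3 [148.2°–180°] uniform, h=8: full span → s += 8 → s = 11.0000
seg 4 [180°–301.3°] simple-harmonic, h=-10: full span → s += -10 → s = 1.0000
seg 5 [301.3°–360°] uniform, h=15: θ=304.9° here. β=3.6, B=58.7. 15·3.6/58.7 = 0.9199 → s = 1.9199

1.9199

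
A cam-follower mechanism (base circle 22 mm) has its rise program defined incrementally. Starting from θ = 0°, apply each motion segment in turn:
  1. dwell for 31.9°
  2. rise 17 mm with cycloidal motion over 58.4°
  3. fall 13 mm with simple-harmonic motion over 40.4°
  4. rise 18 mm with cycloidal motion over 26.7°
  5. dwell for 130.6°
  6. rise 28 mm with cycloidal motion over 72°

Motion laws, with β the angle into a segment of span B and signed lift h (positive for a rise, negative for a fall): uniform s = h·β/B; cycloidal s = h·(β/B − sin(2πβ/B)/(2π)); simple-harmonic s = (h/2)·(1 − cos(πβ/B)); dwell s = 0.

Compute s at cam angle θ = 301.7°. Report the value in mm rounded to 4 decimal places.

seg 1 [0°–31.9°] dwell: s stays 0.0000
seg 2 [31.9°–90.3°] cycloidal, h=17: full span → s += 17 → s = 17.0000
seg 3 [90.3°–130.7°] simple-harmonic, h=-13: full span → s += -13 → s = 4.0000
seg 4 [130.7°–157.4°] cycloidal, h=18: full span → s += 18 → s = 22.0000
seg 5 [157.4°–288°] dwell: s stays 22.0000
seg 6 [288°–360°] cycloidal, h=28: θ=301.7° here. β=13.7, B=72. 28·(0.1903 − sin(2π·0.1903)/(2π)) = 1.1815 → s = 23.1815

23.1815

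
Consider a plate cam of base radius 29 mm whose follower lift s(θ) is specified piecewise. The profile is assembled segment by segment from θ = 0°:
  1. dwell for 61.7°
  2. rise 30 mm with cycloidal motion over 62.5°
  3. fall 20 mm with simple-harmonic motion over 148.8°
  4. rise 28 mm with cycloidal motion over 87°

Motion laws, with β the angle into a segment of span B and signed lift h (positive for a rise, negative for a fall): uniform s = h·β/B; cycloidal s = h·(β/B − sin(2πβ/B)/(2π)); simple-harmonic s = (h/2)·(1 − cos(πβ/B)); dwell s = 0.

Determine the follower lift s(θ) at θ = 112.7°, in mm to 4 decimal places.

seg 1 [0°–61.7°] dwell: s stays 0.0000
seg 2 [61.7°–124.2°] cycloidal, h=30: θ=112.7° here. β=51, B=62.5. 30·(0.8160 − sin(2π·0.8160)/(2π)) = 28.8500 → s = 28.8500

28.8500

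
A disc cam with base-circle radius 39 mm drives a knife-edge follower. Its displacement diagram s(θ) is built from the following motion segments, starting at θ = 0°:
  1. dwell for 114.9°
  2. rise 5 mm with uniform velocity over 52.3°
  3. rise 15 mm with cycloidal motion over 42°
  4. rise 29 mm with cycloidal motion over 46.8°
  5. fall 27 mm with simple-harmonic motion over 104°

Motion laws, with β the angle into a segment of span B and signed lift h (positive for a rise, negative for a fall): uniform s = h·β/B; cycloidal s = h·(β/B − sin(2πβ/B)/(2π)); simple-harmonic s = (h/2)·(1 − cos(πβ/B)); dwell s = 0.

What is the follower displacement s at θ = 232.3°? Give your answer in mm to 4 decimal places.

seg 1 [0°–114.9°] dwell: s stays 0.0000
seg 2 [114.9°–167.2°] uniform, h=5: full span → s += 5 → s = 5.0000
seg 3 [167.2°–209.2°] cycloidal, h=15: full span → s += 15 → s = 20.0000
seg 4 [209.2°–256°] cycloidal, h=29: θ=232.3° here. β=23.1, B=46.8. 29·(0.4936 − sin(2π·0.4936)/(2π)) = 14.1283 → s = 34.1283

34.1283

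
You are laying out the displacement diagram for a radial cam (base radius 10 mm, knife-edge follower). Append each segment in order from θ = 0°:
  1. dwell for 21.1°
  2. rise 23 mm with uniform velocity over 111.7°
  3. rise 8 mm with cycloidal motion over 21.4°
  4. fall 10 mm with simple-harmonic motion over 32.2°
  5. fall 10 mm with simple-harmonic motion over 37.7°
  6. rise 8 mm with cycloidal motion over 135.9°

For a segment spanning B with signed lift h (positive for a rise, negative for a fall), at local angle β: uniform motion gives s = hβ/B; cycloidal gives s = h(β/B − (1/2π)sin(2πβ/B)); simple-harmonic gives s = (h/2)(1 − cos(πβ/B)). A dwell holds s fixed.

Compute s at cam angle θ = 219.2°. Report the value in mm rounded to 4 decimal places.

seg 1 [0°–21.1°] dwell: s stays 0.0000
seg 2 [21.1°–132.8°] uniform, h=23: full span → s += 23 → s = 23.0000
seg 3 [132.8°–154.2°] cycloidal, h=8: full span → s += 8 → s = 31.0000
seg 4 [154.2°–186.4°] simple-harmonic, h=-10: full span → s += -10 → s = 21.0000
seg 5 [186.4°–224.1°] simple-harmonic, h=-10: θ=219.2° here. β=32.8, B=37.7. -10/2·(1 − cos(π·0.8700)) = -9.5889 → s = 11.4111

11.4111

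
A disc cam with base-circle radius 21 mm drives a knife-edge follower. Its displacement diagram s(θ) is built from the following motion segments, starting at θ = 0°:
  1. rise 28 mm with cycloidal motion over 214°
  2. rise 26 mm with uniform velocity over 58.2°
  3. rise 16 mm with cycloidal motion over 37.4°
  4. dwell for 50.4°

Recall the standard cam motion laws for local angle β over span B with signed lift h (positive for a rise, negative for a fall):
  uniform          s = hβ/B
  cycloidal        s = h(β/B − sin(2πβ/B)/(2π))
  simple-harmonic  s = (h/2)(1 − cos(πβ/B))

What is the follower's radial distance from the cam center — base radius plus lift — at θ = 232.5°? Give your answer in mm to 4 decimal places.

seg 1 [0°–214°] cycloidal, h=28: full span → s += 28 → s = 28.0000
seg 2 [214°–272.2°] uniform, h=26: θ=232.5° here. β=18.5, B=58.2. 26·18.5/58.2 = 8.2646 → s = 36.2646
radial distance = base radius + s = 21 + 36.2646 = 57.2646

57.2646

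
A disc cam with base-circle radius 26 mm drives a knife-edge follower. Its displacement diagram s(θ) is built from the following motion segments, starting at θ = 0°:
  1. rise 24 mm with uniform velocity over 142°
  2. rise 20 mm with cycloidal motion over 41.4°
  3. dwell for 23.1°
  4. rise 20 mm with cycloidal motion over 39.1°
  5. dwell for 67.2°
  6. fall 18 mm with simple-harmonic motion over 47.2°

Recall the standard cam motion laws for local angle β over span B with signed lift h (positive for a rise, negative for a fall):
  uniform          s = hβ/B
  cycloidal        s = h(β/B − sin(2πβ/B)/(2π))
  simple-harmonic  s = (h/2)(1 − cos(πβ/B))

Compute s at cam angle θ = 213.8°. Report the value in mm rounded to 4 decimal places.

seg 1 [0°–142°] uniform, h=24: full span → s += 24 → s = 24.0000
seg 2 [142°–183.4°] cycloidal, h=20: full span → s += 20 → s = 44.0000
seg 3 [183.4°–206.5°] dwell: s stays 44.0000
seg 4 [206.5°–245.6°] cycloidal, h=20: θ=213.8° here. β=7.3, B=39.1. 20·(0.1867 − sin(2π·0.1867)/(2π)) = 0.7994 → s = 44.7994

44.7994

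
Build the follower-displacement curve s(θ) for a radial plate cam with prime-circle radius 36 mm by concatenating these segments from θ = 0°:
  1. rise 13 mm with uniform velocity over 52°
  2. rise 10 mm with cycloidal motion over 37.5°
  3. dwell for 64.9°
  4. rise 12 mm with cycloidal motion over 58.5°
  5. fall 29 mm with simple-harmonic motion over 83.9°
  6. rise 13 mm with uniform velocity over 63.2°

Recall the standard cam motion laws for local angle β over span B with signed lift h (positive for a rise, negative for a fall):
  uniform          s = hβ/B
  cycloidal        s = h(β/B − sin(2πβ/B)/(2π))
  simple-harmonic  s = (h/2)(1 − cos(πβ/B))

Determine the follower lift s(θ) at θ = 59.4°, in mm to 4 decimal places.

seg 1 [0°–52°] uniform, h=13: full span → s += 13 → s = 13.0000
seg 2 [52°–89.5°] cycloidal, h=10: θ=59.4° here. β=7.4, B=37.5. 10·(0.1973 − sin(2π·0.1973)/(2π)) = 0.4681 → s = 13.4681

13.4681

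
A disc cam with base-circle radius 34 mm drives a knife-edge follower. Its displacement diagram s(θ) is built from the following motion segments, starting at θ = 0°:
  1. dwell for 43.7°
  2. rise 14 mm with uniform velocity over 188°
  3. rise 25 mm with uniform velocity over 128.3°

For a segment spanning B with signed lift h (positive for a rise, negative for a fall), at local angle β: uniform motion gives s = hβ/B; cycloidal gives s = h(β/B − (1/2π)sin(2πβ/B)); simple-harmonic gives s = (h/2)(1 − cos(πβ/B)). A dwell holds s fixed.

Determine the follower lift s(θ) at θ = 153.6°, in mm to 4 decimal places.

seg 1 [0°–43.7°] dwell: s stays 0.0000
seg 2 [43.7°–231.7°] uniform, h=14: θ=153.6° here. β=109.9, B=188. 14·109.9/188 = 8.1840 → s = 8.1840

8.1840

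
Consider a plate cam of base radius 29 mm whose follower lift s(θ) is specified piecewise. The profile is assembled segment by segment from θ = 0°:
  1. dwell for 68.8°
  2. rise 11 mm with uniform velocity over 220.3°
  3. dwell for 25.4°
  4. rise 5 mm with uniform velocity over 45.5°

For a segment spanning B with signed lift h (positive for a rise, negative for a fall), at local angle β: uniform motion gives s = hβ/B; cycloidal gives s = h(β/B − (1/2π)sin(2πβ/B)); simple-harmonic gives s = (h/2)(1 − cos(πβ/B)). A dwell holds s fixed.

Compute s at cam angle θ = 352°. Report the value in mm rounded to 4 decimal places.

seg 1 [0°–68.8°] dwell: s stays 0.0000
seg 2 [68.8°–289.1°] uniform, h=11: full span → s += 11 → s = 11.0000
seg 3 [289.1°–314.5°] dwell: s stays 11.0000
seg 4 [314.5°–360°] uniform, h=5: θ=352° here. β=37.5, B=45.5. 5·37.5/45.5 = 4.1209 → s = 15.1209

15.1209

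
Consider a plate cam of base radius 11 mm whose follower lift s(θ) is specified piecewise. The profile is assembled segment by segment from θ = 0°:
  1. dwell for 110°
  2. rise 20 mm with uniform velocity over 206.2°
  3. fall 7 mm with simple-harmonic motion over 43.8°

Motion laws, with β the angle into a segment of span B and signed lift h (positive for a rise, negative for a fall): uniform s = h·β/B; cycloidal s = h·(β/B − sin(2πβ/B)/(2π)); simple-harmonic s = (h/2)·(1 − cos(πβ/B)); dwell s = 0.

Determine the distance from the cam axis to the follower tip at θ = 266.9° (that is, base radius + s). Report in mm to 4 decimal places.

seg 1 [0°–110°] dwell: s stays 0.0000
seg 2 [110°–316.2°] uniform, h=20: θ=266.9° here. β=156.9, B=206.2. 20·156.9/206.2 = 15.2182 → s = 15.2182
radial distance = base radius + s = 11 + 15.2182 = 26.2182

26.2182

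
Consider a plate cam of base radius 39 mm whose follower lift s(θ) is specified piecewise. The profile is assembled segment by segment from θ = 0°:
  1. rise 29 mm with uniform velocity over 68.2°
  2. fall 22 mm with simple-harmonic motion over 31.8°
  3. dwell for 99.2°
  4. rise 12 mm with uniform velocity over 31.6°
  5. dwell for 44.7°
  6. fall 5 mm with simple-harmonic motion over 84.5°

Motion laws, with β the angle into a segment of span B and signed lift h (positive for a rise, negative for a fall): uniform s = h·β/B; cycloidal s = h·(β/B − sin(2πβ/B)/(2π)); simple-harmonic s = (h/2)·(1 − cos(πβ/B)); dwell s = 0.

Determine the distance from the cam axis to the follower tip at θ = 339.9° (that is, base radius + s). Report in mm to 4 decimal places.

seg 1 [0°–68.2°] uniform, h=29: full span → s += 29 → s = 29.0000
seg 2 [68.2°–100°] simple-harmonic, h=-22: full span → s += -22 → s = 7.0000
seg 3 [100°–199.2°] dwell: s stays 7.0000
seg 4 [199.2°–230.8°] uniform, h=12: full span → s += 12 → s = 19.0000
seg 5 [230.8°–275.5°] dwell: s stays 19.0000
seg 6 [275.5°–360°] simple-harmonic, h=-5: θ=339.9° here. β=64.4, B=84.5. -5/2·(1 − cos(π·0.7621)) = -4.3338 → s = 14.6662
radial distance = base radius + s = 39 + 14.6662 = 53.6662

53.6662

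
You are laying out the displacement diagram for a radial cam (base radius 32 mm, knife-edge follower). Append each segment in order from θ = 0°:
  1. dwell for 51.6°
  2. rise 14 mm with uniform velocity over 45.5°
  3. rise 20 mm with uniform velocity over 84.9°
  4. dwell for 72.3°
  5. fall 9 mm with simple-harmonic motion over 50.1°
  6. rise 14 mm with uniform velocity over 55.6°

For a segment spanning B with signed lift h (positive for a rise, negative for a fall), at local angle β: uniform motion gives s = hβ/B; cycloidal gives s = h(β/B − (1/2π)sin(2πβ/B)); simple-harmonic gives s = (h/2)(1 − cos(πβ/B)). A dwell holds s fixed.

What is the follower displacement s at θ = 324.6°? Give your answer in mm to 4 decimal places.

seg 1 [0°–51.6°] dwell: s stays 0.0000
seg 2 [51.6°–97.1°] uniform, h=14: full span → s += 14 → s = 14.0000
seg 3 [97.1°–182°] uniform, h=20: full span → s += 20 → s = 34.0000
seg 4 [182°–254.3°] dwell: s stays 34.0000
seg 5 [254.3°–304.4°] simple-harmonic, h=-9: full span → s += -9 → s = 25.0000
seg 6 [304.4°–360°] uniform, h=14: θ=324.6° here. β=20.2, B=55.6. 14·20.2/55.6 = 5.0863 → s = 30.0863

30.0863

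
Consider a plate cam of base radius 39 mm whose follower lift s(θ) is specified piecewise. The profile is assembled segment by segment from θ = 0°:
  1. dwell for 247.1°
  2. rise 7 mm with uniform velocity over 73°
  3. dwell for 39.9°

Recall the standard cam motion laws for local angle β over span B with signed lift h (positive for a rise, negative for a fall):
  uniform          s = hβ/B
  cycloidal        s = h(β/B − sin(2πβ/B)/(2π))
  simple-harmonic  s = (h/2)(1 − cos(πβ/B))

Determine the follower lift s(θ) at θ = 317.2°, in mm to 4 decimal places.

seg 1 [0°–247.1°] dwell: s stays 0.0000
seg 2 [247.1°–320.1°] uniform, h=7: θ=317.2° here. β=70.1, B=73. 7·70.1/73 = 6.7219 → s = 6.7219

6.7219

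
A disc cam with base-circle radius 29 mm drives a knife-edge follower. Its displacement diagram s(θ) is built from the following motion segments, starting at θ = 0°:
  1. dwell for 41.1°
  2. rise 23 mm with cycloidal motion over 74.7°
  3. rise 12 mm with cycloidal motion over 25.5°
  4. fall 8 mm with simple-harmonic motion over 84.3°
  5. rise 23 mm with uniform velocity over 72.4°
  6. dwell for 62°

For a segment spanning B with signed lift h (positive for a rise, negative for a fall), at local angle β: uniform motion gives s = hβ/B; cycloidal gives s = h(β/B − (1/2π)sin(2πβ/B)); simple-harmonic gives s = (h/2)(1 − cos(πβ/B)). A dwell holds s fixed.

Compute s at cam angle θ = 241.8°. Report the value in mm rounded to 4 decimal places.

seg 1 [0°–41.1°] dwell: s stays 0.0000
seg 2 [41.1°–115.8°] cycloidal, h=23: full span → s += 23 → s = 23.0000
seg 3 [115.8°–141.3°] cycloidal, h=12: full span → s += 12 → s = 35.0000
seg 4 [141.3°–225.6°] simple-harmonic, h=-8: full span → s += -8 → s = 27.0000
seg 5 [225.6°–298°] uniform, h=23: θ=241.8° here. β=16.2, B=72.4. 23·16.2/72.4 = 5.1464 → s = 32.1464

32.1464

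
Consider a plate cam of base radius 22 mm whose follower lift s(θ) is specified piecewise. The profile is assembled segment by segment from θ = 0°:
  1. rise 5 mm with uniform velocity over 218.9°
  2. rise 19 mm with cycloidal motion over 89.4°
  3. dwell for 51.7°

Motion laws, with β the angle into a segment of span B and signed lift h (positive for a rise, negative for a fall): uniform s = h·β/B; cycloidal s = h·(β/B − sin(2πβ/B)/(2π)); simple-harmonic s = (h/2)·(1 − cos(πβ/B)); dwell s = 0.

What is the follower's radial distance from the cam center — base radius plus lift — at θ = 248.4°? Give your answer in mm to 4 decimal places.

seg 1 [0°–218.9°] uniform, h=5: full span → s += 5 → s = 5.0000
seg 2 [218.9°–308.3°] cycloidal, h=19: θ=248.4° here. β=29.5, B=89.4. 19·(0.3300 − sin(2π·0.3300)/(2π)) = 3.6195 → s = 8.6195
radial distance = base radius + s = 22 + 8.6195 = 30.6195

30.6195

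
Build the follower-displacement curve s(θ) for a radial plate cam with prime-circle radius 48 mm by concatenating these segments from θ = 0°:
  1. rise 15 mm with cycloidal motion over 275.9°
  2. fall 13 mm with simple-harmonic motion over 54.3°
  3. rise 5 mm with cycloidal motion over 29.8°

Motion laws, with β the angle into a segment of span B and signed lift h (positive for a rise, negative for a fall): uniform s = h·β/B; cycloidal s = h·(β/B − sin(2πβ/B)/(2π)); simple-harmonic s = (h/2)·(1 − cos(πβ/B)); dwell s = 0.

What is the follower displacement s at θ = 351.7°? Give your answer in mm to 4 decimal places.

seg 1 [0°–275.9°] cycloidal, h=15: full span → s += 15 → s = 15.0000
seg 2 [275.9°–330.2°] simple-harmonic, h=-13: full span → s += -13 → s = 2.0000
seg 3 [330.2°–360°] cycloidal, h=5: θ=351.7° here. β=21.5, B=29.8. 5·(0.7215 − sin(2π·0.7215)/(2π)) = 4.3904 → s = 6.3904

6.3904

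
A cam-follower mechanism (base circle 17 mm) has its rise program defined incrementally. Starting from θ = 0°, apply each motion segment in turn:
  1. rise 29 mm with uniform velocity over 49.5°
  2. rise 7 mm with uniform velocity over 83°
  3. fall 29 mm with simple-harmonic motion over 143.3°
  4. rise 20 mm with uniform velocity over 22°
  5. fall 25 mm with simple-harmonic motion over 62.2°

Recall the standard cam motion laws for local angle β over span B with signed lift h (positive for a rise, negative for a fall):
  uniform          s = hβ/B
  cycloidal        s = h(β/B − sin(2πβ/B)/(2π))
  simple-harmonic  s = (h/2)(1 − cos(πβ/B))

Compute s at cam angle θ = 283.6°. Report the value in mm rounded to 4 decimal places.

seg 1 [0°–49.5°] uniform, h=29: full span → s += 29 → s = 29.0000
seg 2 [49.5°–132.5°] uniform, h=7: full span → s += 7 → s = 36.0000
seg 3 [132.5°–275.8°] simple-harmonic, h=-29: full span → s += -29 → s = 7.0000
seg 4 [275.8°–297.8°] uniform, h=20: θ=283.6° here. β=7.8, B=22. 20·7.8/22 = 7.0909 → s = 14.0909

14.0909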